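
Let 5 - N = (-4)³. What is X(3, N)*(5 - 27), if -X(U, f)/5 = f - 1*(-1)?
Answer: 7700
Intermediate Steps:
N = 69 (N = 5 - 1*(-4)³ = 5 - 1*(-64) = 5 + 64 = 69)
X(U, f) = -5 - 5*f (X(U, f) = -5*(f - 1*(-1)) = -5*(f + 1) = -5*(1 + f) = -5 - 5*f)
X(3, N)*(5 - 27) = (-5 - 5*69)*(5 - 27) = (-5 - 345)*(-22) = -350*(-22) = 7700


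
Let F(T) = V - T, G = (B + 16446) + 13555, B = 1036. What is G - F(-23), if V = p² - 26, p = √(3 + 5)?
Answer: 31032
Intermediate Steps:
p = 2*√2 (p = √8 = 2*√2 ≈ 2.8284)
G = 31037 (G = (1036 + 16446) + 13555 = 17482 + 13555 = 31037)
V = -18 (V = (2*√2)² - 26 = 8 - 26 = -18)
F(T) = -18 - T
G - F(-23) = 31037 - (-18 - 1*(-23)) = 31037 - (-18 + 23) = 31037 - 1*5 = 31037 - 5 = 31032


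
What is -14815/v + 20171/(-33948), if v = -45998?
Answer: -9236653/33946524 ≈ -0.27209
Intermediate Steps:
-14815/v + 20171/(-33948) = -14815/(-45998) + 20171/(-33948) = -14815*(-1/45998) + 20171*(-1/33948) = 14815/45998 - 877/1476 = -9236653/33946524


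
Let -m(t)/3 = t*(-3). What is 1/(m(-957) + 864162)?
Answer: 1/855549 ≈ 1.1688e-6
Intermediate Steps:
m(t) = 9*t (m(t) = -3*t*(-3) = -(-9)*t = 9*t)
1/(m(-957) + 864162) = 1/(9*(-957) + 864162) = 1/(-8613 + 864162) = 1/855549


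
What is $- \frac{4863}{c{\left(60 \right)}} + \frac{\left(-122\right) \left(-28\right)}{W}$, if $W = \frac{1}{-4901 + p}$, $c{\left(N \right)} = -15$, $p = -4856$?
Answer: $- \frac{166647939}{5} \approx -3.333 \cdot 10^{7}$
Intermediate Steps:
$W = - \frac{1}{9757}$ ($W = \frac{1}{-4901 - 4856} = \frac{1}{-9757} = - \frac{1}{9757} \approx -0.00010249$)
$- \frac{4863}{c{\left(60 \right)}} + \frac{\left(-122\right) \left(-28\right)}{W} = - \frac{4863}{-15} + \frac{\left(-122\right) \left(-28\right)}{- \frac{1}{9757}} = \left(-4863\right) \left(- \frac{1}{15}\right) + 3416 \left(-9757\right) = \frac{1621}{5} - 33329912 = - \frac{166647939}{5}$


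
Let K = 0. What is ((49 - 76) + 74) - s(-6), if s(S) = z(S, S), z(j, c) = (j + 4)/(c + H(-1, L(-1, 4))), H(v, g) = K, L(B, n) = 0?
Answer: 140/3 ≈ 46.667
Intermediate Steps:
H(v, g) = 0
z(j, c) = (4 + j)/c (z(j, c) = (j + 4)/(c + 0) = (4 + j)/c)
s(S) = (4 + S)/S
((49 - 76) + 74) - s(-6) = ((49 - 76) + 74) - (4 - 6)/(-6) = (-27 + 74) - (-1)*(-2)/6 = 47 - 1*⅓ = 47 - ⅓ = 140/3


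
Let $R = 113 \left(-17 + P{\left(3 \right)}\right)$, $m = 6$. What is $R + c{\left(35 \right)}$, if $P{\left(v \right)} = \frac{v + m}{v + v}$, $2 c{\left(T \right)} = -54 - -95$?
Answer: $-1731$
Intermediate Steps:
$c{\left(T \right)} = \frac{41}{2}$ ($c{\left(T \right)} = \frac{-54 - -95}{2} = \frac{-54 + 95}{2} = \frac{1}{2} \cdot 41 = \frac{41}{2}$)
$P{\left(v \right)} = \frac{6 + v}{2 v}$ ($P{\left(v \right)} = \frac{v + 6}{v + v} = \frac{6 + v}{2 v}$)
$R = - \frac{3503}{2}$ ($R = 113 \left(-17 + \frac{6 + 3}{2 \cdot 3}\right) = 113 \left(-17 + \frac{1}{2} \cdot \frac{1}{3} \cdot 9\right) = 113 \left(-17 + \frac{3}{2}\right) = 113 \left(- \frac{31}{2}\right) = - \frac{3503}{2} \approx -1751.5$)
$R + c{\left(35 \right)} = - \frac{3503}{2} + \frac{41}{2} = -1731$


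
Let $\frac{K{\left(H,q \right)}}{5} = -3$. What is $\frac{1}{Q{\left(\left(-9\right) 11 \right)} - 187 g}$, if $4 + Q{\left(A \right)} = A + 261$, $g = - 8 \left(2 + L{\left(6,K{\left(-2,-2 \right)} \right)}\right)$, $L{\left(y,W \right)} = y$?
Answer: $\frac{1}{12126} \approx 8.2467 \cdot 10^{-5}$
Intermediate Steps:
$K{\left(H,q \right)} = -15$ ($K{\left(H,q \right)} = 5 \left(-3\right) = -15$)
$g = -64$ ($g = - 8 \left(2 + 6\right) = \left(-8\right) 8 = -64$)
$Q{\left(A \right)} = 257 + A$ ($Q{\left(A \right)} = -4 + \left(A + 261\right) = -4 + \left(261 + A\right) = 257 + A$)
$\frac{1}{Q{\left(\left(-9\right) 11 \right)} - 187 g} = \frac{1}{\left(257 - 99\right) - -11968} = \frac{1}{\left(257 - 99\right) + 11968} = \frac{1}{158 + 11968} = \frac{1}{12126}$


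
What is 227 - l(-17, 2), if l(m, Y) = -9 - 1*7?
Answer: 243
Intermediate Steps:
l(m, Y) = -16 (l(m, Y) = -9 - 7 = -16)
227 - l(-17, 2) = 227 - 1*(-16) = 227 + 16 = 243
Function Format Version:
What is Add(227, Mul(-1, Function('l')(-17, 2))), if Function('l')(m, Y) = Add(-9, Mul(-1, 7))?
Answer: 243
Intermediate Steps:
Function('l')(m, Y) = -16 (Function('l')(m, Y) = Add(-9, -7) = -16)
Add(227, Mul(-1, Function('l')(-17, 2))) = Add(227, Mul(-1, -16)) = Add(227, 16) = 243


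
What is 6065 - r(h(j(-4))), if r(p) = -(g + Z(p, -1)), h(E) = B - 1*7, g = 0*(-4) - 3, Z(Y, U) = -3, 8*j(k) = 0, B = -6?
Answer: 6059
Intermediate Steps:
j(k) = 0 (j(k) = (⅛)*0 = 0)
g = -3 (g = 0 - 3 = -3)
h(E) = -13 (h(E) = -6 - 1*7 = -6 - 7 = -13)
r(p) = 6 (r(p) = -(-3 - 3) = -1*(-6) = 6)
6065 - r(h(j(-4))) = 6065 - 1*6 = 6065 - 6 = 6059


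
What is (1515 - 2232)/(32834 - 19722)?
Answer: -717/13112 ≈ -0.054683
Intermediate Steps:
(1515 - 2232)/(32834 - 19722) = -717/13112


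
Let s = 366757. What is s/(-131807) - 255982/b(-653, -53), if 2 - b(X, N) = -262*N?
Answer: 1101852511/70384938 ≈ 15.655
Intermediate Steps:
b(X, N) = 2 + 262*N (b(X, N) = 2 - (-262)*N = 2 + 262*N)
s/(-131807) - 255982/b(-653, -53) = 366757/(-131807) - 255982/(2 + 262*(-53)) = 366757*(-1/131807) - 255982/(2 - 13886) = -366757/131807 - 255982/(-13884) = -366757/131807 - 255982*(-1/13884) = -366757/131807 + 127991/6942 = 1101852511/70384938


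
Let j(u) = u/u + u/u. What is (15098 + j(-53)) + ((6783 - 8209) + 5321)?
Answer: 18995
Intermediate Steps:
j(u) = 2 (j(u) = 1 + 1 = 2)
(15098 + j(-53)) + ((6783 - 8209) + 5321) = (15098 + 2) + ((6783 - 8209) + 5321) = 15100 + (-1426 + 5321) = 15100 + 3895 = 18995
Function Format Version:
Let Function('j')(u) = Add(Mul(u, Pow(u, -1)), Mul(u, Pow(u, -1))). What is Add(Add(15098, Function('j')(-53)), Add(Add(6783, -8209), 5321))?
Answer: 18995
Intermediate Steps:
Function('j')(u) = 2 (Function('j')(u) = Add(1, 1) = 2)
Add(Add(15098, Function('j')(-53)), Add(Add(6783, -8209), 5321)) = Add(Add(15098, 2), Add(Add(6783, -8209), 5321)) = Add(15100, Add(-1426, 5321)) = Add(15100, 3895) = 18995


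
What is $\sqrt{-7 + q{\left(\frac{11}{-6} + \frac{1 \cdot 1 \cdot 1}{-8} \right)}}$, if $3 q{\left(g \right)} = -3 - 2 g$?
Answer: $\frac{i \sqrt{241}}{6} \approx 2.5874 i$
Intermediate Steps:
$q{\left(g \right)} = -1 - \frac{2 g}{3}$ ($q{\left(g \right)} = \frac{-3 - 2 g}{3} = -1 - \frac{2 g}{3}$)
$\sqrt{-7 + q{\left(\frac{11}{-6} + \frac{1 \cdot 1 \cdot 1}{-8} \right)}} = \sqrt{-7 - \left(1 + \frac{2 \left(\frac{11}{-6} + \frac{1 \cdot 1 \cdot 1}{-8}\right)}{3}\right)} = \sqrt{-7 - \left(1 + \frac{2 \left(11 \left(- \frac{1}{6}\right) + 1 \cdot 1 \left(- \frac{1}{8}\right)\right)}{3}\right)} = \sqrt{-7 - \left(1 + \frac{2 \left(- \frac{11}{6} + 1 \left(- \frac{1}{8}\right)\right)}{3}\right)} = \sqrt{-7 - \left(1 + \frac{2 \left(- \frac{11}{6} - \frac{1}{8}\right)}{3}\right)} = \sqrt{-7 - - \frac{11}{36}} = \sqrt{-7 + \left(-1 + \frac{47}{36}\right)} = \sqrt{-7 + \frac{11}{36}} = \sqrt{- \frac{241}{36}} = \frac{i \sqrt{241}}{6}$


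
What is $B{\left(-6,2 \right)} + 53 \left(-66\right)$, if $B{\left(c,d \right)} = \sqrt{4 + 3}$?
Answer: $-3498 + \sqrt{7} \approx -3495.4$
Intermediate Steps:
$B{\left(c,d \right)} = \sqrt{7}$
$B{\left(-6,2 \right)} + 53 \left(-66\right) = \sqrt{7} + 53 \left(-66\right) = \sqrt{7} - 3498 = -3498 + \sqrt{7}$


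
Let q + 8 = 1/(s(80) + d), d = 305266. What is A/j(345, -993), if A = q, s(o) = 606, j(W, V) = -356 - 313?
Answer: 2446975/204628368 ≈ 0.011958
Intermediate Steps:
j(W, V) = -669
q = -2446975/305872 (q = -8 + 1/(606 + 305266) = -8 + 1/305872 = -2446975/305872 ≈ -8.0000)
A = -2446975/305872 ≈ -8.0000
A/j(345, -993) = -2446975/305872/(-669) = -2446975/305872*(-1/669) = 2446975/204628368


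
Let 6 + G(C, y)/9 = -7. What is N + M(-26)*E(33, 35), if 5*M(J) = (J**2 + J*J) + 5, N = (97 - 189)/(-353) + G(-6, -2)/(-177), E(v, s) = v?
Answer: 932749862/104135 ≈ 8957.1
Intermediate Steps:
G(C, y) = -117 (G(C, y) = -54 + 9*(-7) = -54 - 63 = -117)
N = 19195/20827 (N = (97 - 189)/(-353) - 117/(-177) = -92*(-1/353) - 117*(-1/177) = 92/353 + 39/59 = 19195/20827 ≈ 0.92164)
M(J) = 1 + 2*J**2/5 (M(J) = ((J**2 + J*J) + 5)/5 = ((J**2 + J**2) + 5)/5 = (2*J**2 + 5)/5 = (5 + 2*J**2)/5 = 1 + 2*J**2/5)
N + M(-26)*E(33, 35) = 19195/20827 + (1 + (2/5)*(-26)**2)*33 = 19195/20827 + (1 + (2/5)*676)*33 = 19195/20827 + (1 + 1352/5)*33 = 19195/20827 + (1357/5)*33 = 19195/20827 + 44781/5 = 932749862/104135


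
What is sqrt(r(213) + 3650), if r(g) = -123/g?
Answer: sqrt(18396739)/71 ≈ 60.410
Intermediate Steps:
sqrt(r(213) + 3650) = sqrt(-123/213 + 3650) = sqrt(-123*1/213 + 3650) = sqrt(-41/71 + 3650) = sqrt(259109/71) = sqrt(18396739)/71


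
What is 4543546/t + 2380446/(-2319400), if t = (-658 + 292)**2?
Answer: 1277428196003/38837193300 ≈ 32.892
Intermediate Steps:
t = 133956 (t = (-366)**2 = 133956)
4543546/t + 2380446/(-2319400) = 4543546/133956 + 2380446/(-2319400) = 4543546*(1/133956) + 2380446*(-1/2319400) = 2271773/66978 - 1190223/1159700 = 1277428196003/38837193300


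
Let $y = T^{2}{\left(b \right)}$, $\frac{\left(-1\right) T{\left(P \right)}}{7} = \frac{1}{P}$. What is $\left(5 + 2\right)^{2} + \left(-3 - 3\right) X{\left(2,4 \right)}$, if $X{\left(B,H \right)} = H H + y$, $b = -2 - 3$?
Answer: $- \frac{1469}{25} \approx -58.76$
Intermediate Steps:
$b = -5$ ($b = -2 - 3 = -5$)
$T{\left(P \right)} = - \frac{7}{P}$
$y = \frac{49}{25}$ ($y = \left(- \frac{7}{-5}\right)^{2} = \left(\left(-7\right) \left(- \frac{1}{5}\right)\right)^{2} = \left(\frac{7}{5}\right)^{2} = \frac{49}{25} \approx 1.96$)
$X{\left(B,H \right)} = \frac{49}{25} + H^{2}$ ($X{\left(B,H \right)} = H H + \frac{49}{25} = H^{2} + \frac{49}{25} = \frac{49}{25} + H^{2}$)
$\left(5 + 2\right)^{2} + \left(-3 - 3\right) X{\left(2,4 \right)} = \left(5 + 2\right)^{2} + \left(-3 - 3\right) \left(\frac{49}{25} + 4^{2}\right) = 7^{2} - 6 \left(\frac{49}{25} + 16\right) = 49 - \frac{2694}{25} = - \frac{1469}{25}$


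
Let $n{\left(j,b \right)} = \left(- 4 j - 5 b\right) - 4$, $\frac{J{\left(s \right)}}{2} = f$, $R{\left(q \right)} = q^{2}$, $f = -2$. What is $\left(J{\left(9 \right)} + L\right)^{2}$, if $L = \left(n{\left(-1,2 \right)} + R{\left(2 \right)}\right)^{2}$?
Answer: $1024$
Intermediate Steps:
$J{\left(s \right)} = -4$ ($J{\left(s \right)} = 2 \left(-2\right) = -4$)
$n{\left(j,b \right)} = -4 - 5 b - 4 j$ ($n{\left(j,b \right)} = \left(- 5 b - 4 j\right) - 4 = -4 - 5 b - 4 j$)
$L = 36$ ($L = \left(\left(-4 - 10 - -4\right) + 2^{2}\right)^{2} = \left(\left(-4 - 10 + 4\right) + 4\right)^{2} = \left(-10 + 4\right)^{2} = \left(-6\right)^{2} = 36$)
$\left(J{\left(9 \right)} + L\right)^{2} = \left(-4 + 36\right)^{2} = 32^{2} = 1024$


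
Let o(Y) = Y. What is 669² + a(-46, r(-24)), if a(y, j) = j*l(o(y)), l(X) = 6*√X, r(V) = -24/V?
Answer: 447561 + 6*I*√46 ≈ 4.4756e+5 + 40.694*I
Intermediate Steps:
a(y, j) = 6*j*√y (a(y, j) = j*(6*√y) = 6*j*√y)
669² + a(-46, r(-24)) = 669² + 6*(-24/(-24))*√(-46) = 447561 + 6*(-24*(-1/24))*(I*√46) = 447561 + 6*1*(I*√46) = 447561 + 6*I*√46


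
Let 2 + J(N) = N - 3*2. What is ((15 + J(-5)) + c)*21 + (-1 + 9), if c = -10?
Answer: -160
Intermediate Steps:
J(N) = -8 + N (J(N) = -2 + (N - 3*2) = -2 + (N - 6) = -2 + (-6 + N) = -8 + N)
((15 + J(-5)) + c)*21 + (-1 + 9) = ((15 + (-8 - 5)) - 10)*21 + (-1 + 9) = ((15 - 13) - 10)*21 + 8 = (2 - 10)*21 + 8 = -8*21 + 8 = -168 + 8 = -160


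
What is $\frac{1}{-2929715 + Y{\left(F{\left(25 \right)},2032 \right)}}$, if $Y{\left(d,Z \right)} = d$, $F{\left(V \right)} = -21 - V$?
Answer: $- \frac{1}{2929761} \approx -3.4132 \cdot 10^{-7}$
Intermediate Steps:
$\frac{1}{-2929715 + Y{\left(F{\left(25 \right)},2032 \right)}} = \frac{1}{-2929715 - 46} = \frac{1}{-2929761} = - \frac{1}{2929761}$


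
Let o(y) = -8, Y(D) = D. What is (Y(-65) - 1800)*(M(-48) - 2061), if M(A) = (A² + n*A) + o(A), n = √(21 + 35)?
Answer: -438275 + 179040*√14 ≈ 2.3163e+5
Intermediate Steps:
n = 2*√14 (n = √56 = 2*√14 ≈ 7.4833)
M(A) = -8 + A² + 2*A*√14 (M(A) = (A² + (2*√14)*A) - 8 = (A² + 2*A*√14) - 8 = -8 + A² + 2*A*√14)
(Y(-65) - 1800)*(M(-48) - 2061) = (-65 - 1800)*((-8 + (-48)² + 2*(-48)*√14) - 2061) = -1865*((-8 + 2304 - 96*√14) - 2061) = -1865*((2296 - 96*√14) - 2061) = -1865*(235 - 96*√14) = -438275 + 179040*√14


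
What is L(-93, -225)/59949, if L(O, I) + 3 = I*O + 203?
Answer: 21125/59949 ≈ 0.35238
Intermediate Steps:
L(O, I) = 200 + I*O (L(O, I) = -3 + (I*O + 203) = -3 + (203 + I*O) = 200 + I*O)
L(-93, -225)/59949 = (200 - 225*(-93))/59949 = (200 + 20925)*(1/59949) = 21125*(1/59949) = 21125/59949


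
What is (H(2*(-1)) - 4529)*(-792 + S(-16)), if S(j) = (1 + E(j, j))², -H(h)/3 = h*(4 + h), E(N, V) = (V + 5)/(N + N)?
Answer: 3654971203/1024 ≈ 3.5693e+6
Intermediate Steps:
E(N, V) = (5 + V)/(2*N) (E(N, V) = (5 + V)/((2*N)) = (5 + V)*(1/(2*N)) = (5 + V)/(2*N))
H(h) = -3*h*(4 + h)
S(j) = (1 + (5 + j)/(2*j))²
(H(2*(-1)) - 4529)*(-792 + S(-16)) = (-3*2*(-1)*(4 + 2*(-1)) - 4529)*(-792 + (¼)*(5 + 3*(-16))²/(-16)²) = (-3*(-2)*(4 - 2) - 4529)*(-792 + (¼)*(1/256)*(5 - 48)²) = (-3*(-2)*2 - 4529)*(-792 + (¼)*(1/256)*(-43)²) = (12 - 4529)*(-792 + (¼)*(1/256)*1849) = -4517*(-792 + 1849/1024) = -4517*(-809159/1024) = 3654971203/1024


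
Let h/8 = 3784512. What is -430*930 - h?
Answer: -30675996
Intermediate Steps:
h = 30276096 (h = 8*3784512 = 30276096)
-430*930 - h = -430*930 - 1*30276096 = -399900 - 30276096 = -30675996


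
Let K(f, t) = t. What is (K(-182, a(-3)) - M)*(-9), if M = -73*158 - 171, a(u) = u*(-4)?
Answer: -105453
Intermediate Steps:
a(u) = -4*u
M = -11705 (M = -11534 - 171 = -11705)
(K(-182, a(-3)) - M)*(-9) = (-4*(-3) - 1*(-11705))*(-9) = (12 + 11705)*(-9) = 11717*(-9) = -105453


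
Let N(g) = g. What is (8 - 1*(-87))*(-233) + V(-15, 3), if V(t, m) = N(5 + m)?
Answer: -22127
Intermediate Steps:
V(t, m) = 5 + m
(8 - 1*(-87))*(-233) + V(-15, 3) = (8 - 1*(-87))*(-233) + (5 + 3) = (8 + 87)*(-233) + 8 = 95*(-233) + 8 = -22135 + 8 = -22127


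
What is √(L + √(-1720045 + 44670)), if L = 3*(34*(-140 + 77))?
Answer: √(-6426 + 5*I*√67015) ≈ 8.0331 + 80.564*I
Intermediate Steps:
L = -6426 (L = 3*(34*(-63)) = 3*(-2142) = -6426)
√(L + √(-1720045 + 44670)) = √(-6426 + √(-1720045 + 44670)) = √(-6426 + √(-1675375)) = √(-6426 + 5*I*√67015)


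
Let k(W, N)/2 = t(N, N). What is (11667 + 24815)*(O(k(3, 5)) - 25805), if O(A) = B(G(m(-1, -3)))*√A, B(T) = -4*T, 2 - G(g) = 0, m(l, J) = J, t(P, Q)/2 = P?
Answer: -941418010 - 583712*√5 ≈ -9.4272e+8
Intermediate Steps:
t(P, Q) = 2*P
G(g) = 2 (G(g) = 2 - 1*0 = 2 + 0 = 2)
k(W, N) = 4*N (k(W, N) = 2*(2*N) = 4*N)
O(A) = -8*√A (O(A) = (-4*2)*√A = -8*√A)
(11667 + 24815)*(O(k(3, 5)) - 25805) = (11667 + 24815)*(-8*2*√5 - 25805) = 36482*(-16*√5 - 25805) = 36482*(-25805 - 16*√5) = -941418010 - 583712*√5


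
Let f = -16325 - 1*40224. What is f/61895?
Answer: -56549/61895 ≈ -0.91363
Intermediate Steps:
f = -56549 (f = -16325 - 40224 = -56549)
f/61895 = -56549/61895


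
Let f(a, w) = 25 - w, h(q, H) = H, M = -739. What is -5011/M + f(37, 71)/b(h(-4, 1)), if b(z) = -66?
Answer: 182360/24387 ≈ 7.4778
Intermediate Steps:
-5011/M + f(37, 71)/b(h(-4, 1)) = -5011/(-739) + (25 - 1*71)/(-66) = -5011*(-1/739) + (25 - 71)*(-1/66) = 5011/739 - 46*(-1/66) = 5011/739 + 23/33 = 182360/24387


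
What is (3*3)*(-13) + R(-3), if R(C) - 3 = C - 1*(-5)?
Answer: -112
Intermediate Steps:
R(C) = 8 + C (R(C) = 3 + (C - 1*(-5)) = 3 + (C + 5) = 3 + (5 + C) = 8 + C)
(3*3)*(-13) + R(-3) = (3*3)*(-13) + (8 - 3) = 9*(-13) + 5 = -117 + 5 = -112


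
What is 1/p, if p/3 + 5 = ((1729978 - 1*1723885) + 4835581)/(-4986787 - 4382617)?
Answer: -4684702/77533041 ≈ -0.060422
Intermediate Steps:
p = -77533041/4684702 (p = -15 + 3*(((1729978 - 1*1723885) + 4835581)/(-4986787 - 4382617)) = -15 + 3*(((1729978 - 1723885) + 4835581)/(-9369404)) = -15 + 3*((6093 + 4835581)*(-1/9369404)) = -15 + 3*(4841674*(-1/9369404)) = -15 + 3*(-2420837/4684702) = -15 - 7262511/4684702 = -77533041/4684702 ≈ -16.550)
1/p = 1/(-77533041/4684702) = -4684702/77533041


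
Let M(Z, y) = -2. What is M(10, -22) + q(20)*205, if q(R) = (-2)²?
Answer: 818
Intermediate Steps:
q(R) = 4
M(10, -22) + q(20)*205 = -2 + 4*205 = -2 + 820 = 818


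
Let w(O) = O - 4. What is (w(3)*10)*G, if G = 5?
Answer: -50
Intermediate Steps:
w(O) = -4 + O
(w(3)*10)*G = ((-4 + 3)*10)*5 = -1*10*5 = -10*5 = -50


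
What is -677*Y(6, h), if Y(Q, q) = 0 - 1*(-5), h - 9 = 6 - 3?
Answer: -3385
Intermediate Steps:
h = 12 (h = 9 + (6 - 3) = 9 + 3 = 12)
Y(Q, q) = 5 (Y(Q, q) = 0 + 5 = 5)
-677*Y(6, h) = -677*5 = -3385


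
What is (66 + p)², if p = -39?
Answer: 729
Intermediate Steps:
(66 + p)² = (66 - 39)² = 27² = 729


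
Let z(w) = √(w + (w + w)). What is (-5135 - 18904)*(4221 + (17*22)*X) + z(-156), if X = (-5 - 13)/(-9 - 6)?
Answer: -561286611/5 + 6*I*√13 ≈ -1.1226e+8 + 21.633*I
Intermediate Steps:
X = 6/5 (X = -18/(-15) = -18*(-1/15) = 6/5 ≈ 1.2000)
z(w) = √3*√w (z(w) = √(w + 2*w) = √(3*w) = √3*√w)
(-5135 - 18904)*(4221 + (17*22)*X) + z(-156) = (-5135 - 18904)*(4221 + (17*22)*(6/5)) + √3*√(-156) = -24039*(4221 + 374*(6/5)) + √3*(2*I*√39) = -24039*(4221 + 2244/5) + 6*I*√13 = -24039*23349/5 + 6*I*√13 = -561286611/5 + 6*I*√13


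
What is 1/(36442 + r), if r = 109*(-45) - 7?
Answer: 1/31530 ≈ 3.1716e-5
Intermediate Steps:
r = -4912 (r = -4905 - 7 = -4912)
1/(36442 + r) = 1/(36442 - 4912) = 1/31530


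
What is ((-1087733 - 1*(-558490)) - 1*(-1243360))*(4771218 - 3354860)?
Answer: 1011445325886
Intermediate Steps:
((-1087733 - 1*(-558490)) - 1*(-1243360))*(4771218 - 3354860) = ((-1087733 + 558490) + 1243360)*1416358 = (-529243 + 1243360)*1416358 = 714117*1416358 = 1011445325886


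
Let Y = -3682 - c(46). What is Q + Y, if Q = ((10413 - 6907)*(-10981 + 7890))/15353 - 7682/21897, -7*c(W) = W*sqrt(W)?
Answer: -1475248586170/336184641 + 46*sqrt(46)/7 ≈ -4343.6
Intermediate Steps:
c(W) = -W**(3/2)/7 (c(W) = -W*sqrt(W)/7 = -W**(3/2)/7)
Y = -3682 + 46*sqrt(46)/7 (Y = -3682 - (-1)*46**(3/2)/7 = -3682 - (-1)*46*sqrt(46)/7 = -3682 - (-46)*sqrt(46)/7 = -3682 + 46*sqrt(46)/7 ≈ -3637.4)
Q = -237416738008/336184641 (Q = (3506*(-3091))*(1/15353) - 7682*1/21897 = -10837046*1/15353 - 7682/21897 = -10837046/15353 - 7682/21897 = -237416738008/336184641 ≈ -706.21)
Q + Y = -237416738008/336184641 + (-3682 + 46*sqrt(46)/7) = -1475248586170/336184641 + 46*sqrt(46)/7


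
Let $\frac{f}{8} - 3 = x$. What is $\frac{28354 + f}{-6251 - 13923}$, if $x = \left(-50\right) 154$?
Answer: $\frac{2373}{1441} \approx 1.6468$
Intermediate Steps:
$x = -7700$
$f = -61576$ ($f = 24 + 8 \left(-7700\right) = 24 - 61600 = -61576$)
$\frac{28354 + f}{-6251 - 13923} = \frac{28354 - 61576}{-6251 - 13923} = - \frac{33222}{-20174} = \left(-33222\right) \left(- \frac{1}{20174}\right) = \frac{2373}{1441}$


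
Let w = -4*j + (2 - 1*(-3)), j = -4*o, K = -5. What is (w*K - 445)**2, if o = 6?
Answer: 902500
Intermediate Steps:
j = -24 (j = -4*6 = -24)
w = 101 (w = -4*(-24) + (2 - 1*(-3)) = 96 + (2 + 3) = 96 + 5 = 101)
(w*K - 445)**2 = (101*(-5) - 445)**2 = (-505 - 445)**2 = (-950)**2 = 902500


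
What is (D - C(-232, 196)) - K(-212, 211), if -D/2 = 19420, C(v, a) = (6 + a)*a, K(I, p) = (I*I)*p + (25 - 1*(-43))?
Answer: -9561684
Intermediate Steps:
K(I, p) = 68 + p*I² (K(I, p) = I²*p + (25 + 43) = p*I² + 68 = 68 + p*I²)
C(v, a) = a*(6 + a)
D = -38840 (D = -2*19420 = -38840)
(D - C(-232, 196)) - K(-212, 211) = (-38840 - 196*(6 + 196)) - (68 + 211*(-212)²) = (-38840 - 196*202) - (68 + 211*44944) = (-38840 - 1*39592) - (68 + 9483184) = (-38840 - 39592) - 1*9483252 = -78432 - 9483252 = -9561684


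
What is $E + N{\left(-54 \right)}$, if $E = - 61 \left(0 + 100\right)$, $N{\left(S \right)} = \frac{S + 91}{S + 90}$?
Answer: $- \frac{219563}{36} \approx -6099.0$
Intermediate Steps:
$N{\left(S \right)} = \frac{91 + S}{90 + S}$
$E = -6100$ ($E = \left(-61\right) 100 = -6100$)
$E + N{\left(-54 \right)} = -6100 + \frac{91 - 54}{90 - 54} = -6100 + \frac{1}{36} \cdot 37 = -6100 + \frac{37}{36} = - \frac{219563}{36}$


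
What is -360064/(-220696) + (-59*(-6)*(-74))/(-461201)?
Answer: 21480403660/12723151987 ≈ 1.6883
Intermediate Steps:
-360064/(-220696) + (-59*(-6)*(-74))/(-461201) = -360064*(-1/220696) + (354*(-74))*(-1/461201) = 45008/27587 - 26196*(-1/461201) = 45008/27587 + 26196/461201 = 21480403660/12723151987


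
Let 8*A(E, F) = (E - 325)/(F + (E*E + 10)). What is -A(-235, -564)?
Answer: 70/54671 ≈ 0.0012804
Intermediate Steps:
A(E, F) = (-325 + E)/(8*(10 + F + E²)) (A(E, F) = ((E - 325)/(F + (E*E + 10)))/8 = ((-325 + E)/(F + (E² + 10)))/8 = ((-325 + E)/(F + (10 + E²)))/8 = ((-325 + E)/(10 + F + E²))/8 = (-325 + E)/(8*(10 + F + E²)))
-A(-235, -564) = -(-325 - 235)/(8*(10 - 564 + (-235)²)) = -(-560)/(8*(10 - 564 + 55225)) = -(-560)/(8*54671) = -1*(-70/54671) = 70/54671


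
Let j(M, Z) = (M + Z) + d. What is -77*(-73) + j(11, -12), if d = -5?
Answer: 5615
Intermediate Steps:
j(M, Z) = -5 + M + Z (j(M, Z) = (M + Z) - 5 = -5 + M + Z)
-77*(-73) + j(11, -12) = -77*(-73) + (-5 + 11 - 12) = 5621 - 6 = 5615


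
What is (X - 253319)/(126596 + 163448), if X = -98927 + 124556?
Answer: -113845/145022 ≈ -0.78502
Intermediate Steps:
X = 25629
(X - 253319)/(126596 + 163448) = (25629 - 253319)/(126596 + 163448) = -227690/290044 = -227690*1/290044 = -113845/145022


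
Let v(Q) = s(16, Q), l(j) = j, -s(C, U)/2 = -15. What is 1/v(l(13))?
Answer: 1/30 ≈ 0.033333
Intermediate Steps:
s(C, U) = 30 (s(C, U) = -2*(-15) = 30)
v(Q) = 30
1/v(l(13)) = 1/30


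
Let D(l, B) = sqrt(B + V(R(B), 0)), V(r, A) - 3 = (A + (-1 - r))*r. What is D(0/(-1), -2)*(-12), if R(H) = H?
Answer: -12*I ≈ -12.0*I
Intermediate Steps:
V(r, A) = 3 + r*(-1 + A - r) (V(r, A) = 3 + (A + (-1 - r))*r = 3 + (-1 + A - r)*r = 3 + r*(-1 + A - r))
D(l, B) = sqrt(3 - B**2) (D(l, B) = sqrt(B + (3 - B - B**2 + 0*B)) = sqrt(B + (3 - B - B**2 + 0)) = sqrt(B + (3 - B - B**2)) = sqrt(3 - B**2))
D(0/(-1), -2)*(-12) = sqrt(3 - 1*(-2)**2)*(-12) = sqrt(3 - 1*4)*(-12) = sqrt(3 - 4)*(-12) = sqrt(-1)*(-12) = I*(-12) = -12*I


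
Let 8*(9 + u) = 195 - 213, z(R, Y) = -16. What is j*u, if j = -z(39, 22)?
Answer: -180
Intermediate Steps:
u = -45/4 (u = -9 + (195 - 213)/8 = -9 + (⅛)*(-18) = -9 - 9/4 = -45/4 ≈ -11.250)
j = 16 (j = -1*(-16) = 16)
j*u = 16*(-45/4) = -180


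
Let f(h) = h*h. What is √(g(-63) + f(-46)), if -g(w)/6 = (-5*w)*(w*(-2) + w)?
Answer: I*√116954 ≈ 341.99*I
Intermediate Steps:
f(h) = h²
g(w) = -30*w² (g(w) = -6*(-5*w)*(w*(-2) + w) = -6*(-5*w)*(-2*w + w) = -6*(-5*w)*(-w) = -30*w²)
√(g(-63) + f(-46)) = √(-30*(-63)² + (-46)²) = √(-30*3969 + 2116) = √(-119070 + 2116) = √(-116954) = I*√116954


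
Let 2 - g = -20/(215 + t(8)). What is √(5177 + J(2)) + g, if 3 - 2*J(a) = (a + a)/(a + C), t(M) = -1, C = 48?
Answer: 224/107 + √517846/10 ≈ 74.055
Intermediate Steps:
J(a) = 3/2 - a/(48 + a) (J(a) = 3/2 - (a + a)/(2*(a + 48)) = 3/2 - 2*a/(2*(48 + a)) = 3/2 - a/(48 + a))
g = 224/107 (g = 2 - (-20)/(215 - 1) = 2 - (-20)/214 = 2 - 1*(-10/107) = 2 + 10/107 = 224/107 ≈ 2.0935)
√(5177 + J(2)) + g = √(5177 + (144 + 2)/(2*(48 + 2))) + 224/107 = √(5177 + (½)*146/50) + 224/107 = √(5177 + (½)*(1/50)*146) + 224/107 = √(5177 + 73/50) + 224/107 = √(258923/50) + 224/107 = √517846/10 + 224/107 = 224/107 + √517846/10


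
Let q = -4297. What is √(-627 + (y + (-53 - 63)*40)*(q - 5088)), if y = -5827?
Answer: 2*√24558042 ≈ 9911.2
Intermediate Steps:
√(-627 + (y + (-53 - 63)*40)*(q - 5088)) = √(-627 + (-5827 + (-53 - 63)*40)*(-4297 - 5088)) = √(-627 + (-5827 - 116*40)*(-9385)) = √(-627 + (-5827 - 4640)*(-9385)) = √(-627 - 10467*(-9385)) = √(-627 + 98232795) = √98232168 = 2*√24558042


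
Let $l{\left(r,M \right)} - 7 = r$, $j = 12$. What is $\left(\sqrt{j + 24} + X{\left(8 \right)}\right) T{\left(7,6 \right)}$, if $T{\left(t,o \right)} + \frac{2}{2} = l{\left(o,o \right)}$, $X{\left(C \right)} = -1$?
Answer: $60$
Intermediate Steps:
$l{\left(r,M \right)} = 7 + r$
$T{\left(t,o \right)} = 6 + o$ ($T{\left(t,o \right)} = -1 + \left(7 + o\right) = 6 + o$)
$\left(\sqrt{j + 24} + X{\left(8 \right)}\right) T{\left(7,6 \right)} = \left(\sqrt{12 + 24} - 1\right) \left(6 + 6\right) = \left(\sqrt{36} - 1\right) 12 = \left(6 - 1\right) 12 = 5 \cdot 12 = 60$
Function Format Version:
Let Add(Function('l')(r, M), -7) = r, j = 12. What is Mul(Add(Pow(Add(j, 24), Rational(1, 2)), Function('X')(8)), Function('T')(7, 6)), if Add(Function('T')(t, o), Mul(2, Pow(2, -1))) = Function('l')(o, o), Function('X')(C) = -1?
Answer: 60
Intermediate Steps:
Function('l')(r, M) = Add(7, r)
Function('T')(t, o) = Add(6, o) (Function('T')(t, o) = Add(-1, Add(7, o)) = Add(6, o))
Mul(Add(Pow(Add(j, 24), Rational(1, 2)), Function('X')(8)), Function('T')(7, 6)) = Mul(Add(Pow(Add(12, 24), Rational(1, 2)), -1), Add(6, 6)) = Mul(Add(Pow(36, Rational(1, 2)), -1), 12) = Mul(Add(6, -1), 12) = Mul(5, 12) = 60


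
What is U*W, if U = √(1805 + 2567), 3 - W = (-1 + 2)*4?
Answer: -2*√1093 ≈ -66.121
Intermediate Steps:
W = -1 (W = 3 - (-1 + 2)*4 = 3 - 4 = -1)
U = 2*√1093 (U = √4372 = 2*√1093 ≈ 66.121)
U*W = (2*√1093)*(-1) = -2*√1093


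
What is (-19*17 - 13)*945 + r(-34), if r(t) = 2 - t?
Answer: -317484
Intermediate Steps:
(-19*17 - 13)*945 + r(-34) = (-19*17 - 13)*945 + (2 - 1*(-34)) = (-323 - 13)*945 + (2 + 34) = -336*945 + 36 = -317520 + 36 = -317484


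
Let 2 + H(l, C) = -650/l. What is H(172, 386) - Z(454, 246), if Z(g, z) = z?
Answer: -21653/86 ≈ -251.78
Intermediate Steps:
H(l, C) = -2 - 650/l
H(172, 386) - Z(454, 246) = (-2 - 650/172) - 1*246 = (-2 - 650*1/172) - 246 = (-2 - 325/86) - 246 = -497/86 - 246 = -21653/86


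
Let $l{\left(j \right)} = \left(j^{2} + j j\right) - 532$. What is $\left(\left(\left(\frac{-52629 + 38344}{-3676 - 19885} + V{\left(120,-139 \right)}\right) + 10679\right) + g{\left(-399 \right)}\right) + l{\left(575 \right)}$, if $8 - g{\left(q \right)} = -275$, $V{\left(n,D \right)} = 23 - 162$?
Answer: $\frac{15822191786}{23561} \approx 6.7154 \cdot 10^{5}$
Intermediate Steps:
$V{\left(n,D \right)} = -139$ ($V{\left(n,D \right)} = 23 - 162 = -139$)
$g{\left(q \right)} = 283$ ($g{\left(q \right)} = 8 - -275 = 8 + 275 = 283$)
$l{\left(j \right)} = -532 + 2 j^{2}$ ($l{\left(j \right)} = \left(j^{2} + j^{2}\right) - 532 = 2 j^{2} - 532 = -532 + 2 j^{2}$)
$\left(\left(\left(\frac{-52629 + 38344}{-3676 - 19885} + V{\left(120,-139 \right)}\right) + 10679\right) + g{\left(-399 \right)}\right) + l{\left(575 \right)} = \left(\left(\left(\frac{-52629 + 38344}{-3676 - 19885} - 139\right) + 10679\right) + 283\right) - \left(532 - 2 \cdot 575^{2}\right) = \left(\left(\left(- \frac{14285}{-23561} - 139\right) + 10679\right) + 283\right) + \left(-532 + 2 \cdot 330625\right) = \left(\left(\left(\left(-14285\right) \left(- \frac{1}{23561}\right) - 139\right) + 10679\right) + 283\right) + \left(-532 + 661250\right) = \left(\left(\left(\frac{14285}{23561} - 139\right) + 10679\right) + 283\right) + 660718 = \left(\left(- \frac{3260694}{23561} + 10679\right) + 283\right) + 660718 = \left(\frac{248347225}{23561} + 283\right) + 660718 = \frac{255014988}{23561} + 660718 = \frac{15822191786}{23561}$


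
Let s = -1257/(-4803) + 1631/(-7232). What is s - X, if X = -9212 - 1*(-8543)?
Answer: 7746389985/11578432 ≈ 669.04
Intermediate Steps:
X = -669 (X = -9212 + 8543 = -669)
s = 418977/11578432 (s = -1257*(-1/4803) + 1631*(-1/7232) = 419/1601 - 1631/7232 = 418977/11578432 ≈ 0.036186)
s - X = 418977/11578432 - 1*(-669) = 418977/11578432 + 669 = 7746389985/11578432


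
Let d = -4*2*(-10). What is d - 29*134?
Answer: -3806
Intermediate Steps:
d = 80 (d = -8*(-10) = 80)
d - 29*134 = 80 - 29*134 = 80 - 3886 = -3806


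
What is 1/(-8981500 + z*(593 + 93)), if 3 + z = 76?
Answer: -1/8931422 ≈ -1.1196e-7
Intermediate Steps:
z = 73 (z = -3 + 76 = 73)
1/(-8981500 + z*(593 + 93)) = 1/(-8981500 + 73*(593 + 93)) = 1/(-8981500 + 73*686) = 1/(-8981500 + 50078) = 1/(-8931422) = -1/8931422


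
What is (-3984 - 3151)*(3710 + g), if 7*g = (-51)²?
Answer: -203854085/7 ≈ -2.9122e+7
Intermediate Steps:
g = 2601/7 (g = (⅐)*(-51)² = (⅐)*2601 = 2601/7 ≈ 371.57)
(-3984 - 3151)*(3710 + g) = (-3984 - 3151)*(3710 + 2601/7) = -7135*28571/7 = -203854085/7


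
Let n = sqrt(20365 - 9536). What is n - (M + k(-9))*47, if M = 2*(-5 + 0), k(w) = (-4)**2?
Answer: -282 + 7*sqrt(221) ≈ -177.94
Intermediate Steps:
k(w) = 16
n = 7*sqrt(221) (n = sqrt(10829) = 7*sqrt(221) ≈ 104.06)
M = -10 (M = 2*(-5) = -10)
n - (M + k(-9))*47 = 7*sqrt(221) - (-10 + 16)*47 = 7*sqrt(221) - 6*47 = 7*sqrt(221) - 1*282 = 7*sqrt(221) - 282 = -282 + 7*sqrt(221)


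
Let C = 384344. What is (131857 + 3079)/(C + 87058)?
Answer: 67468/235701 ≈ 0.28624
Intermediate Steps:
(131857 + 3079)/(C + 87058) = (131857 + 3079)/(384344 + 87058) = 134936/471402 = 134936*(1/471402) = 67468/235701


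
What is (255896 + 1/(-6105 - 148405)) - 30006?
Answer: 34902263899/154510 ≈ 2.2589e+5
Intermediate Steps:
(255896 + 1/(-6105 - 148405)) - 30006 = (255896 + 1/(-154510)) - 30006 = (255896 - 1/154510) - 30006 = 39538490959/154510 - 30006 = 34902263899/154510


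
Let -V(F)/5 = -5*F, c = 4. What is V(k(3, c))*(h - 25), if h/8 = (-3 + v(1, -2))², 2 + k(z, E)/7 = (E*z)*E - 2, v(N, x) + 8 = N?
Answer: 5967500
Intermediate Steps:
v(N, x) = -8 + N
k(z, E) = -28 + 7*z*E² (k(z, E) = -14 + 7*((E*z)*E - 2) = -14 + 7*(z*E² - 2) = -14 + 7*(-2 + z*E²) = -14 + (-14 + 7*z*E²) = -28 + 7*z*E²)
V(F) = 25*F (V(F) = -(-25)*F = 25*F)
h = 800 (h = 8*(-3 + (-8 + 1))² = 8*(-3 - 7)² = 8*(-10)² = 8*100 = 800)
V(k(3, c))*(h - 25) = (25*(-28 + 7*3*4²))*(800 - 25) = (25*(-28 + 7*3*16))*775 = (25*(-28 + 336))*775 = (25*308)*775 = 7700*775 = 5967500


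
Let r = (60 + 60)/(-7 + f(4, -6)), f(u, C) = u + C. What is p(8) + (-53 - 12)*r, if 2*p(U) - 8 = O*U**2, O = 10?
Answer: 3572/3 ≈ 1190.7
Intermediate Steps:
p(U) = 4 + 5*U**2 (p(U) = 4 + (10*U**2)/2 = 4 + 5*U**2)
f(u, C) = C + u
r = -40/3 (r = (60 + 60)/(-7 + (-6 + 4)) = 120/(-7 - 2) = 120/(-9) = 120*(-1/9) = -40/3 ≈ -13.333)
p(8) + (-53 - 12)*r = (4 + 5*8**2) + (-53 - 12)*(-40/3) = (4 + 5*64) - 65*(-40/3) = (4 + 320) + 2600/3 = 324 + 2600/3 = 3572/3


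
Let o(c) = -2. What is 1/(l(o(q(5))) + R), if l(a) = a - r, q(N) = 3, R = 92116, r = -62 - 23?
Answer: 1/92199 ≈ 1.0846e-5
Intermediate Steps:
r = -85
l(a) = 85 + a (l(a) = a - 1*(-85) = a + 85 = 85 + a)
1/(l(o(q(5))) + R) = 1/((85 - 2) + 92116) = 1/(83 + 92116) = 1/92199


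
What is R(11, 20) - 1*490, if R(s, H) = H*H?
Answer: -90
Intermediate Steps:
R(s, H) = H²
R(11, 20) - 1*490 = 20² - 1*490 = 400 - 490 = -90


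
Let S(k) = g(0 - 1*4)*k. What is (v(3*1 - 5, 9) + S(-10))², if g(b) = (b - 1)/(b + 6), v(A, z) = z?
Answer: 1156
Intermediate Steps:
g(b) = (-1 + b)/(6 + b)
S(k) = -5*k/2 (S(k) = ((-1 + (0 - 1*4))/(6 + (0 - 1*4)))*k = ((-1 + (0 - 4))/(6 + (0 - 4)))*k = ((-1 - 4)/(6 - 4))*k = (-5/2)*k = ((½)*(-5))*k = -5*k/2)
(v(3*1 - 5, 9) + S(-10))² = (9 - 5/2*(-10))² = (9 + 25)² = 34² = 1156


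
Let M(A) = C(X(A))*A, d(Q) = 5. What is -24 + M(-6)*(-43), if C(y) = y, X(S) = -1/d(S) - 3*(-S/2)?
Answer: -11988/5 ≈ -2397.6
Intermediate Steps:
X(S) = -⅕ + 3*S/2 (X(S) = -1/5 - 3*(-S/2) = -1*⅕ - (-3)*S/2 = -⅕ + 3*S/2)
M(A) = A*(-⅕ + 3*A/2) (M(A) = (-⅕ + 3*A/2)*A = A*(-⅕ + 3*A/2))
-24 + M(-6)*(-43) = -24 + ((⅒)*(-6)*(-2 + 15*(-6)))*(-43) = -24 + ((⅒)*(-6)*(-2 - 90))*(-43) = -24 + ((⅒)*(-6)*(-92))*(-43) = -24 + (276/5)*(-43) = -24 - 11868/5 = -11988/5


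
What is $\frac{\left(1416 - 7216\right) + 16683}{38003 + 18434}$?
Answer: $\frac{10883}{56437} \approx 0.19283$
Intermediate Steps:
$\frac{\left(1416 - 7216\right) + 16683}{38003 + 18434} = \frac{\left(1416 - 7216\right) + 16683}{56437} = \left(-5800 + 16683\right) \frac{1}{56437} = 10883 \cdot \frac{1}{56437} = \frac{10883}{56437}$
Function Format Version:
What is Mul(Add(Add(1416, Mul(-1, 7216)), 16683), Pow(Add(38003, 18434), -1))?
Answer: Rational(10883, 56437) ≈ 0.19283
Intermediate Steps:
Mul(Add(Add(1416, Mul(-1, 7216)), 16683), Pow(Add(38003, 18434), -1)) = Mul(Add(Add(1416, -7216), 16683), Pow(56437, -1)) = Mul(Add(-5800, 16683), Rational(1, 56437)) = Mul(10883, Rational(1, 56437)) = Rational(10883, 56437)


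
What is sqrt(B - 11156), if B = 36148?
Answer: 4*sqrt(1562) ≈ 158.09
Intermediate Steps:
sqrt(B - 11156) = sqrt(36148 - 11156) = sqrt(24992) = 4*sqrt(1562)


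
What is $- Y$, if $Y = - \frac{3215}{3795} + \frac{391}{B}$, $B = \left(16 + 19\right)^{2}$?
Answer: $\frac{490906}{929775} \approx 0.52798$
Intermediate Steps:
$B = 1225$ ($B = 35^{2} = 1225$)
$Y = - \frac{490906}{929775}$ ($Y = - \frac{3215}{3795} + \frac{391}{1225} = \left(-3215\right) \frac{1}{3795} + 391 \cdot \frac{1}{1225} = - \frac{643}{759} + \frac{391}{1225} = - \frac{490906}{929775} \approx -0.52798$)
$- Y = \left(-1\right) \left(- \frac{490906}{929775}\right) = \frac{490906}{929775}$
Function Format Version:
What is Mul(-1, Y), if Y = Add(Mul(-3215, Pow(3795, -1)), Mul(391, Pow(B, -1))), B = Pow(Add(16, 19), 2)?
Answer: Rational(490906, 929775) ≈ 0.52798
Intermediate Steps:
B = 1225 (B = Pow(35, 2) = 1225)
Y = Rational(-490906, 929775) (Y = Add(Mul(-3215, Pow(3795, -1)), Mul(391, Pow(1225, -1))) = Add(Mul(-3215, Rational(1, 3795)), Mul(391, Rational(1, 1225))) = Add(Rational(-643, 759), Rational(391, 1225)) = Rational(-490906, 929775) ≈ -0.52798)
Mul(-1, Y) = Mul(-1, Rational(-490906, 929775)) = Rational(490906, 929775)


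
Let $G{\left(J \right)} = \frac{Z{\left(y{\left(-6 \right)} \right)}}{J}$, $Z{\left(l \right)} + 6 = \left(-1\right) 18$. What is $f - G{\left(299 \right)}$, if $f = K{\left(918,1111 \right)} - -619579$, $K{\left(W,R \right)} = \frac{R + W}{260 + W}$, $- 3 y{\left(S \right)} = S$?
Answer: $\frac{218229989481}{352222} \approx 6.1958 \cdot 10^{5}$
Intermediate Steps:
$y{\left(S \right)} = - \frac{S}{3}$
$K{\left(W,R \right)} = \frac{R + W}{260 + W}$
$Z{\left(l \right)} = -24$ ($Z{\left(l \right)} = -6 - 18 = -24$)
$f = \frac{729866091}{1178}$ ($f = \frac{1111 + 918}{260 + 918} - -619579 = \frac{1}{1178} \cdot 2029 + 619579 = \frac{2029}{1178} + 619579 = \frac{729866091}{1178} \approx 6.1958 \cdot 10^{5}$)
$G{\left(J \right)} = - \frac{24}{J}$
$f - G{\left(299 \right)} = \frac{729866091}{1178} - - \frac{24}{299} = \frac{729866091}{1178} + \frac{24}{299} = \frac{218229989481}{352222}$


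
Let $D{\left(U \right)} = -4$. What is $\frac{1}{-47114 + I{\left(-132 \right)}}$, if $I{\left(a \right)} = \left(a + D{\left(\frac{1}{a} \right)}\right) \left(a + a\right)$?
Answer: $- \frac{1}{11210} \approx -8.9206 \cdot 10^{-5}$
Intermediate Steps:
$I{\left(a \right)} = 2 a \left(-4 + a\right)$ ($I{\left(a \right)} = \left(a - 4\right) \left(a + a\right) = \left(-4 + a\right) 2 a = 2 a \left(-4 + a\right)$)
$\frac{1}{-47114 + I{\left(-132 \right)}} = \frac{1}{-47114 + 2 \left(-132\right) \left(-4 - 132\right)} = \frac{1}{-47114 + 2 \left(-132\right) \left(-136\right)} = \frac{1}{-47114 + 35904} = \frac{1}{-11210} = - \frac{1}{11210}$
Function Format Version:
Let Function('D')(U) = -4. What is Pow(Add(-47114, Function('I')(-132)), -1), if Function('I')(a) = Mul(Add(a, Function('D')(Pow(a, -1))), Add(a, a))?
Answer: Rational(-1, 11210) ≈ -8.9206e-5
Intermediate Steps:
Function('I')(a) = Mul(2, a, Add(-4, a)) (Function('I')(a) = Mul(Add(a, -4), Add(a, a)) = Mul(Add(-4, a), Mul(2, a)) = Mul(2, a, Add(-4, a)))
Pow(Add(-47114, Function('I')(-132)), -1) = Pow(Add(-47114, Mul(2, -132, Add(-4, -132))), -1) = Pow(Add(-47114, Mul(2, -132, -136)), -1) = Pow(Add(-47114, 35904), -1) = Pow(-11210, -1) = Rational(-1, 11210)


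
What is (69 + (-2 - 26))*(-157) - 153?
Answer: -6590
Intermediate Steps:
(69 + (-2 - 26))*(-157) - 153 = (69 - 28)*(-157) - 153 = 41*(-157) - 153 = -6437 - 153 = -6590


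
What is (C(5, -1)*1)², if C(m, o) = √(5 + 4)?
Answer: 9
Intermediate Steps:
C(m, o) = 3 (C(m, o) = √9 = 3)
(C(5, -1)*1)² = (3*1)² = 3² = 9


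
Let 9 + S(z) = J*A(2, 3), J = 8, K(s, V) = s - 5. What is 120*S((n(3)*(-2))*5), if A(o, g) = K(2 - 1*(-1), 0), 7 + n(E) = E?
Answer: -3000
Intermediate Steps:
K(s, V) = -5 + s
n(E) = -7 + E
A(o, g) = -2 (A(o, g) = -5 + (2 - 1*(-1)) = -5 + (2 + 1) = -5 + 3 = -2)
S(z) = -25 (S(z) = -9 + 8*(-2) = -9 - 16 = -25)
120*S((n(3)*(-2))*5) = 120*(-25) = -3000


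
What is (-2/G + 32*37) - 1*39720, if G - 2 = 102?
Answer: -2003873/52 ≈ -38536.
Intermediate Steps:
G = 104 (G = 2 + 102 = 104)
(-2/G + 32*37) - 1*39720 = (-2/104 + 32*37) - 1*39720 = (-2*1/104 + 1184) - 39720 = (-1/52 + 1184) - 39720 = 61567/52 - 39720 = -2003873/52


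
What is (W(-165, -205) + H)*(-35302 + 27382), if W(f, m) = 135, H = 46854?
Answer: -372152880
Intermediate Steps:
(W(-165, -205) + H)*(-35302 + 27382) = (135 + 46854)*(-35302 + 27382) = 46989*(-7920) = -372152880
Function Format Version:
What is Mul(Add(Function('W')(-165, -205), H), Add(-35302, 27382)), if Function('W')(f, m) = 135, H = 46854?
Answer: -372152880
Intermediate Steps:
Mul(Add(Function('W')(-165, -205), H), Add(-35302, 27382)) = Mul(Add(135, 46854), Add(-35302, 27382)) = Mul(46989, -7920) = -372152880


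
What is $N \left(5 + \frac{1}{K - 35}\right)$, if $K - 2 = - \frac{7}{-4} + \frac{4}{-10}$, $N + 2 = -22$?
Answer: $- \frac{25160}{211} \approx -119.24$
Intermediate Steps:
$N = -24$ ($N = -2 - 22 = -24$)
$K = \frac{67}{20}$ ($K = 2 + \left(- \frac{7}{-4} + \frac{4}{-10}\right) = 2 + \left(\left(-7\right) \left(- \frac{1}{4}\right) + 4 \left(- \frac{1}{10}\right)\right) = 2 + \left(\frac{7}{4} - \frac{2}{5}\right) = 2 + \frac{27}{20} = \frac{67}{20} \approx 3.35$)
$N \left(5 + \frac{1}{K - 35}\right) = - 24 \left(5 + \frac{1}{\frac{67}{20} - 35}\right) = - 24 \left(5 + \frac{1}{- \frac{633}{20}}\right) = - 24 \left(5 - \frac{20}{633}\right) = \left(-24\right) \frac{3145}{633} = - \frac{25160}{211}$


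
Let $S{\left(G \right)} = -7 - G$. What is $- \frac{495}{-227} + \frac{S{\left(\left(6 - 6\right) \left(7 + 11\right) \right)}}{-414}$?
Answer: $\frac{206519}{93978} \approx 2.1975$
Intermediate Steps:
$- \frac{495}{-227} + \frac{S{\left(\left(6 - 6\right) \left(7 + 11\right) \right)}}{-414} = - \frac{495}{-227} + \frac{-7 - \left(6 - 6\right) \left(7 + 11\right)}{-414} = \left(-495\right) \left(- \frac{1}{227}\right) + \left(-7 - 0 \cdot 18\right) \left(- \frac{1}{414}\right) = \frac{495}{227} + \left(-7 - 0\right) \left(- \frac{1}{414}\right) = \frac{495}{227} + \left(-7 + 0\right) \left(- \frac{1}{414}\right) = \frac{495}{227} - - \frac{7}{414} = \frac{495}{227} + \frac{7}{414} = \frac{206519}{93978}$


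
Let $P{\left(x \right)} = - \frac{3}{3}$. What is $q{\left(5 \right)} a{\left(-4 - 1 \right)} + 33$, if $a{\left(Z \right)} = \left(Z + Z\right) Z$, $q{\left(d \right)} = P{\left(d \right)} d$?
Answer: $-217$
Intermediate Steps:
$P{\left(x \right)} = -1$ ($P{\left(x \right)} = \left(-3\right) \frac{1}{3} = -1$)
$q{\left(d \right)} = - d$
$a{\left(Z \right)} = 2 Z^{2}$ ($a{\left(Z \right)} = 2 Z Z = 2 Z^{2}$)
$q{\left(5 \right)} a{\left(-4 - 1 \right)} + 33 = \left(-1\right) 5 \cdot 2 \left(-4 - 1\right)^{2} + 33 = - 5 \cdot 2 \left(-4 - 1\right)^{2} + 33 = - 5 \cdot 2 \left(-5\right)^{2} + 33 = - 5 \cdot 2 \cdot 25 + 33 = \left(-5\right) 50 + 33 = -250 + 33 = -217$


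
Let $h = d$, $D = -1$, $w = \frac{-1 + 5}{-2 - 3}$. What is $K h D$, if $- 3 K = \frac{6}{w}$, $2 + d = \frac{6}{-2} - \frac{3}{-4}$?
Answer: $\frac{85}{8} \approx 10.625$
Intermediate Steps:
$w = - \frac{4}{5}$ ($w = \frac{4}{-5} = 4 \left(- \frac{1}{5}\right) = - \frac{4}{5} \approx -0.8$)
$d = - \frac{17}{4}$ ($d = -2 + \left(\frac{6}{-2} - \frac{3}{-4}\right) = -2 + \left(6 \left(- \frac{1}{2}\right) - - \frac{3}{4}\right) = -2 + \left(-3 + \frac{3}{4}\right) = -2 - \frac{9}{4} = - \frac{17}{4} \approx -4.25$)
$h = - \frac{17}{4} \approx -4.25$
$K = \frac{5}{2}$ ($K = - \frac{6 \frac{1}{- \frac{4}{5}}}{3} = - \frac{6 \left(- \frac{5}{4}\right)}{3} = \left(- \frac{1}{3}\right) \left(- \frac{15}{2}\right) = \frac{5}{2} \approx 2.5$)
$K h D = \frac{5}{2} \left(- \frac{17}{4}\right) \left(-1\right) = \left(- \frac{85}{8}\right) \left(-1\right) = \frac{85}{8}$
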